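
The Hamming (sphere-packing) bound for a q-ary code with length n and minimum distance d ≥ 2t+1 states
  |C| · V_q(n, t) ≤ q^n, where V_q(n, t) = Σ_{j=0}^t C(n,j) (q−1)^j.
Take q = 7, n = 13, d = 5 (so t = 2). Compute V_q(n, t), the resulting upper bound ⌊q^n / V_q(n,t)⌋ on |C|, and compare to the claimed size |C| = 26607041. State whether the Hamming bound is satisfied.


V_q(n, t) = 2887, q^n = 96889010407, Hamming bound = 33560446, |C| = 26607041 ≤ bound (satisfied).

Step 1: Compute V_q(n, t) = Σ_{j=0}^2 C(n, j) (q−1)^j.
  j = 0: C(13,0)·(6)^0 = 1·1 = 1.
  j = 1: C(13,1)·(6)^1 = 13·6 = 78.
  j = 2: C(13,2)·(6)^2 = 78·36 = 2808.
  V_q(n, t) = 1 + 78 + 2808 = 2887.
Step 2: q^n = 7^13 = 96889010407.
Step 3: Hamming bound ⌊q^n / V_q(n,t)⌋ = ⌊96889010407/2887⌋ = 33560446.
Step 4: Compare |C| = 26607041 to 33560446: satisfied.
The claimed |C| lies below the Hamming bound.


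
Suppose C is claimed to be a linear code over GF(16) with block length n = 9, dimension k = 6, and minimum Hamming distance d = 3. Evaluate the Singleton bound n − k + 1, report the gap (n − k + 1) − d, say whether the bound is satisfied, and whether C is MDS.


Singleton RHS = n − k + 1 = 4, slack = 1, bound satisfied, not MDS.

Singleton bound: d ≤ n − k + 1.
Here n = 9, k = 6, so n − k + 1 = 4.
Given d = 3, check d ≤ 4: YES.
Slack = (n − k + 1) − d = 1.
The code is NOT MDS (slack = 1 > 0).
Description: the claimed parameters are [9, 6, 3]_16; such a code would be non-MDS.


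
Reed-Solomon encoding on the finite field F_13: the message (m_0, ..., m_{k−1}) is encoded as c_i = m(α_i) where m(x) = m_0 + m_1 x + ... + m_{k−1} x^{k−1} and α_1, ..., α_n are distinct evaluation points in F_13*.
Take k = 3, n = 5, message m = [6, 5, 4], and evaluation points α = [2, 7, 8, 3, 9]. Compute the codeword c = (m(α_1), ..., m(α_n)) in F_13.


c = [6, 3, 3, 5, 11]

Message polynomial: m(x) = 6 + 5·x + 4·x^2 (mod 13).
For each evaluation point α_i, compute m(α_i) mod 13:
  α_1 = 2: Horner steps 4 → 0 → 6, so m(2) = 6.
  α_2 = 7: Horner steps 4 → 7 → 3, so m(7) = 3.
  α_3 = 8: Horner steps 4 → 11 → 3, so m(8) = 3.
  α_4 = 3: Horner steps 4 → 4 → 5, so m(3) = 5.
  α_5 = 9: Horner steps 4 → 2 → 11, so m(9) = 11.
Codeword c = [6, 3, 3, 5, 11] ∈ F_13^5.


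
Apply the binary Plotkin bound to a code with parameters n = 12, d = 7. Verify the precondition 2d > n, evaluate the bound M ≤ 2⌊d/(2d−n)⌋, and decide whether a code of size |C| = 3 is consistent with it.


Plotkin bound M ≤ 6; given |C| = 3 ≤ bound (satisfied).

Check applicability: 2d = 14, n = 12.
2d − n = 2 > 0, so Plotkin applies.
Compute d/(2d−n) = 7/2 ≈ 3.5000.
⌊d/(2d−n)⌋ = 3.
Plotkin bound: M ≤ 2·3 = 6.
Given |C| = 3, check: satisfied.
This |C| is below the Plotkin bound.


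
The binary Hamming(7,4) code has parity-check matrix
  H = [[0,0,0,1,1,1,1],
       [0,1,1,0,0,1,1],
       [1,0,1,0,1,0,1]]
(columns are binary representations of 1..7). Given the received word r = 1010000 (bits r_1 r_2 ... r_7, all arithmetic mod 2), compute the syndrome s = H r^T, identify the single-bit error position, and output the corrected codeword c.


s = (0, 1, 0)^T, error position = 2, corrected codeword c = 1110000

Compute s = H r^T mod 2 one row at a time:
  s_1 = 0 + 0 + 0 + 0 = 0 ≡ 0 (mod 2).
  s_2 = 0 + 1 + 0 + 0 = 1 ≡ 1 (mod 2).
  s_3 = 1 + 1 + 0 + 0 = 2 ≡ 0 (mod 2).
s = (0, 1, 0)^T — this equals column 2 of H (binary 010), so error is at position 2.
Correct: flip bit 2 of r = 1010000 to get c = 1110000.


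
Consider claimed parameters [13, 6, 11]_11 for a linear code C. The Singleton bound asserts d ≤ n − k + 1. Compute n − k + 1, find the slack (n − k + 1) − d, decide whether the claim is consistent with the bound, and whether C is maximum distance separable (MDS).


Singleton RHS = n − k + 1 = 8, slack = -3, bound violated (no such code; not MDS).

Singleton bound: d ≤ n − k + 1.
Here n = 13, k = 6, so n − k + 1 = 8.
Given d = 11, check d ≤ 8: NO.
Slack = (n − k + 1) − d = -3.
The slack is negative: d = 11 exceeds n − k + 1 = 8 by 3, so the Singleton bound is violated and no linear [13, 6, 11]_11 code can exist. In particular it is not MDS (MDS requires d = n − k + 1 exactly).
Description: the claimed parameters are [13, 6, 11]_11; such a code would be impossible (violates the Singleton bound).


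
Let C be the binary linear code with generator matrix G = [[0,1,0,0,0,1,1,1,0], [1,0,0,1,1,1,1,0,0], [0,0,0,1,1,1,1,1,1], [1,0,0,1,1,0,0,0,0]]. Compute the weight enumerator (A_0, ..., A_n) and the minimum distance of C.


Weight distribution: A_0 = 1, A_2 = 2, A_3 = 3, A_4 = 3, A_5 = 4, A_6 = 2, A_7 = 1. Minimum distance d = 2.

Enumerate all 2^4 = 16 messages m ∈ F_2^4.
For each, compute codeword c = mG in F_2^9, then tally its weight.
  m = 0000 → c = 000000000, weight = 0.
  m = 1000 → c = 010001110, weight = 4.
  m = 0100 → c = 100111100, weight = 5.
  m = 1100 → c = 110110010, weight = 5.
  m = 0010 → c = 000111111, weight = 6.
  m = 1010 → c = 010110001, weight = 4.
  m = 0110 → c = 100000011, weight = 3.
  m = 1110 → c = 110001101, weight = 5.
  m = 0001 → c = 100110000, weight = 3.
  m = 1001 → c = 110111110, weight = 7.
  m = 0101 → c = 000001100, weight = 2.
  m = 1101 → c = 010000010, weight = 2.
  m = 0011 → c = 100001111, weight = 5.
  m = 1011 → c = 110000001, weight = 3.
  m = 0111 → c = 000110011, weight = 4.
  m = 1111 → c = 010111101, weight = 6.
Tally weights:
  weight 0: 1 codewords.
  weight 2: 2 codewords.
  weight 3: 3 codewords.
  weight 4: 3 codewords.
  weight 5: 4 codewords.
  weight 6: 2 codewords.
  weight 7: 1 codewords.
Minimum distance d = smallest w > 0 with A_w > 0 = 2.
Sanity: Σ A_w = 16 = 2^4 = 16 ✓.


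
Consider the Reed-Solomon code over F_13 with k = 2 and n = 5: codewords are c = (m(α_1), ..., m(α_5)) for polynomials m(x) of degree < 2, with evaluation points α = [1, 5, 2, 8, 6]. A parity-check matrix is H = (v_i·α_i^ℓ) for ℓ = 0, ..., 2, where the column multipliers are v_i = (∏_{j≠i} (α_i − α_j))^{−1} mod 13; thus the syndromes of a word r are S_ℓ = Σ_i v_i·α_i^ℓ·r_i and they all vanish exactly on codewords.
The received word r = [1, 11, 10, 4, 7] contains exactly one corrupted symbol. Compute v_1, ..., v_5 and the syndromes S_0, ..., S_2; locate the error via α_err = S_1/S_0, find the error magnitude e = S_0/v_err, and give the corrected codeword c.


S = (1, 8, 12), error at position 4, error magnitude e = 5, c = [1, 11, 10, 12, 7].

Step 1: column multipliers v_i = (∏_{j≠i}(α_i − α_j))^{−1} mod 13.
  i = 1 (α = 1): (1−5)(1−2)(1−8)(1−6) = (−4)·(−1)·(−7)·(−5) = 140 ≡ 10, so v_1 = 10^{−1} = 4 (mod 13).
  i = 2 (α = 5): (5−1)(5−2)(5−8)(5−6) = 4·3·(−3)·(−1) = 36 ≡ 10, so v_2 = 10^{−1} = 4 (mod 13).
  i = 3 (α = 2): (2−1)(2−5)(2−8)(2−6) = 1·(−3)·(−6)·(−4) = −72 ≡ 6, so v_3 = 6^{−1} = 11 (mod 13).
  i = 4 (α = 8): (8−1)(8−5)(8−2)(8−6) = 7·3·6·2 = 252 ≡ 5, so v_4 = 5^{−1} = 8 (mod 13).
  i = 5 (α = 6): (6−1)(6−5)(6−2)(6−8) = 5·1·4·(−2) = −40 ≡ 12, so v_5 = 12^{−1} = 12 (mod 13).
  v = [4, 4, 11, 8, 12].
Step 2: syndromes of r = [1, 11, 10, 4, 7] (all sums mod 13).
  S_0 = Σ v_i r_i = 4·1 + 4·11 + 11·10 + 8·4 + 12·7 = 274 ≡ 1.
  S_1 = Σ v_i α_i r_i = 4·1·1 + 4·5·11 + 11·2·10 + 8·8·4 + 12·6·7 = 1204 ≡ 8.
  α_i^2 mod 13 = [1, 12, 4, 12, 10].
  S_2 = Σ v_i α_i^2 r_i = 4·1·1 + 4·12·11 + 11·4·10 + 8·12·4 + 12·10·7 = 2196 ≡ 12.
  S = (1, 8, 12) ≠ 0, so r is not a codeword (an error is present).
Step 3: locate the error. For a single error e at position i, S_ℓ = v_i·e·α_i^ℓ, so α_err = S_1/S_0.
  S_0^{−1} = 1^{−1} = 1 (mod 13), so α_err = 8·1 = 8 ≡ 8 = α_4. Error position i = 4.
  Consistency check: S_2/S_1 = 12·5 = 60 ≡ 8 = α_err ✓ (single-error assumption holds).
Step 4: error magnitude e = S_0/v_4 = S_0·∏_{j≠4}(α_4 − α_j) = 1·5 = 5 ≡ 5 (mod 13).
Step 5: correct position 4: c_4 = r_4 − e = 4 − 5 ≡ 12 (mod 13). Hence c = [1, 11, 10, 12, 7].
  Check: interpolating c through the α_i gives m(x) = 5 + 9·x (degree < 2) with m(α_i) = c_i for every i, so c is indeed a codeword.


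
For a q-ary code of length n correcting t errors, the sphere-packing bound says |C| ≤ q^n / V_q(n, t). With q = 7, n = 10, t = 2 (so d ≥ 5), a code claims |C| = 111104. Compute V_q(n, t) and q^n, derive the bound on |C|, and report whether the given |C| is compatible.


V_q(n, t) = 1681, q^n = 282475249, Hamming bound = 168040, |C| = 111104 ≤ bound (satisfied).

Step 1: Compute V_q(n, t) = Σ_{j=0}^2 C(n, j) (q−1)^j.
  j = 0: C(10,0)·(6)^0 = 1·1 = 1.
  j = 1: C(10,1)·(6)^1 = 10·6 = 60.
  j = 2: C(10,2)·(6)^2 = 45·36 = 1620.
  V_q(n, t) = 1 + 60 + 1620 = 1681.
Step 2: q^n = 7^10 = 282475249.
Step 3: Hamming bound ⌊q^n / V_q(n,t)⌋ = ⌊282475249/1681⌋ = 168040.
Step 4: Compare |C| = 111104 to 168040: satisfied.
The claimed |C| lies below the Hamming bound.


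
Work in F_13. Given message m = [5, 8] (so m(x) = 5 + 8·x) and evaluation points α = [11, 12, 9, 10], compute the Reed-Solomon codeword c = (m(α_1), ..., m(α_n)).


c = [2, 10, 12, 7]

Message polynomial: m(x) = 5 + 8·x (mod 13).
For each evaluation point α_i, compute m(α_i) mod 13:
  α_1 = 11: Horner steps 8 → 2, so m(11) = 2.
  α_2 = 12: Horner steps 8 → 10, so m(12) = 10.
  α_3 = 9: Horner steps 8 → 12, so m(9) = 12.
  α_4 = 10: Horner steps 8 → 7, so m(10) = 7.
Codeword c = [2, 10, 12, 7] ∈ F_13^4.


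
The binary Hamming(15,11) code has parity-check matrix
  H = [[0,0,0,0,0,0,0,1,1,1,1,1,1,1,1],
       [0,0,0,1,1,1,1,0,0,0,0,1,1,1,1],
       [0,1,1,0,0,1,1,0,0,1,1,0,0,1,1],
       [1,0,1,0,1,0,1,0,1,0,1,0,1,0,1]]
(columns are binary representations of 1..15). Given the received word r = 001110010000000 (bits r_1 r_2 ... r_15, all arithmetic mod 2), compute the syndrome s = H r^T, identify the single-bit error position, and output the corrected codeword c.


s = (1, 0, 1, 0)^T, error position = 10, corrected codeword c = 001110010100000

Compute s = H r^T mod 2 one row at a time:
  s_1 = 1 + 0 + 0 + 0 + 0 + 0 + 0 + 0 = 1 ≡ 1 (mod 2).
  s_2 = 1 + 1 + 0 + 0 + 0 + 0 + 0 + 0 = 2 ≡ 0 (mod 2).
  s_3 = 0 + 1 + 0 + 0 + 0 + 0 + 0 + 0 = 1 ≡ 1 (mod 2).
  s_4 = 0 + 1 + 1 + 0 + 0 + 0 + 0 + 0 = 2 ≡ 0 (mod 2).
s = (1, 0, 1, 0)^T — this equals column 10 of H (binary 1010), so error is at position 10.
Correct: flip bit 10 of r = 001110010000000 to get c = 001110010100000.


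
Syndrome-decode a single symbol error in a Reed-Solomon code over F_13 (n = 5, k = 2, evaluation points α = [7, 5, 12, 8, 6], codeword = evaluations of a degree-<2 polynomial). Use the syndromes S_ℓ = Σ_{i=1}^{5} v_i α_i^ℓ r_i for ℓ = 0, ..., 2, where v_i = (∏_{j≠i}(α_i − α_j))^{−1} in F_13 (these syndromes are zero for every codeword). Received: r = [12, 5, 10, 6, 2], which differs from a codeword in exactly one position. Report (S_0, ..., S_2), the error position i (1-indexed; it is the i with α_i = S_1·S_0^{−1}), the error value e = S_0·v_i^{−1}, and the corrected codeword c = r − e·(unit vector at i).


S = (5, 1, 8), error at position 4, error magnitude e = 10, c = [12, 5, 10, 9, 2].

Step 1: column multipliers v_i = (∏_{j≠i}(α_i − α_j))^{−1} mod 13.
  i = 1 (α = 7): (7−5)(7−12)(7−8)(7−6) = 2·(−5)·(−1)·1 = 10 ≡ 10, so v_1 = 10^{−1} = 4 (mod 13).
  i = 2 (α = 5): (5−7)(5−12)(5−8)(5−6) = (−2)·(−7)·(−3)·(−1) = 42 ≡ 3, so v_2 = 3^{−1} = 9 (mod 13).
  i = 3 (α = 12): (12−7)(12−5)(12−8)(12−6) = 5·7·4·6 = 840 ≡ 8, so v_3 = 8^{−1} = 5 (mod 13).
  i = 4 (α = 8): (8−7)(8−5)(8−12)(8−6) = 1·3·(−4)·2 = −24 ≡ 2, so v_4 = 2^{−1} = 7 (mod 13).
  i = 5 (α = 6): (6−7)(6−5)(6−12)(6−8) = (−1)·1·(−6)·(−2) = −12 ≡ 1, so v_5 = 1^{−1} = 1 (mod 13).
  v = [4, 9, 5, 7, 1].
Step 2: syndromes of r = [12, 5, 10, 6, 2] (all sums mod 13).
  S_0 = Σ v_i r_i = 4·12 + 9·5 + 5·10 + 7·6 + 1·2 = 187 ≡ 5.
  S_1 = Σ v_i α_i r_i = 4·7·12 + 9·5·5 + 5·12·10 + 7·8·6 + 1·6·2 = 1509 ≡ 1.
  α_i^2 mod 13 = [10, 12, 1, 12, 10].
  S_2 = Σ v_i α_i^2 r_i = 4·10·12 + 9·12·5 + 5·1·10 + 7·12·6 + 1·10·2 = 1594 ≡ 8.
  S = (5, 1, 8) ≠ 0, so r is not a codeword (an error is present).
Step 3: locate the error. For a single error e at position i, S_ℓ = v_i·e·α_i^ℓ, so α_err = S_1/S_0.
  S_0^{−1} = 5^{−1} = 8 (mod 13), so α_err = 1·8 = 8 ≡ 8 = α_4. Error position i = 4.
  Consistency check: S_2/S_1 = 8·1 = 8 ≡ 8 = α_err ✓ (single-error assumption holds).
Step 4: error magnitude e = S_0/v_4 = S_0·∏_{j≠4}(α_4 − α_j) = 5·2 = 10 ≡ 10 (mod 13).
Step 5: correct position 4: c_4 = r_4 − e = 6 − 10 ≡ 9 (mod 13). Hence c = [12, 5, 10, 9, 2].
  Check: interpolating c through the α_i gives m(x) = 7 + 10·x (degree < 2) with m(α_i) = c_i for every i, so c is indeed a codeword.


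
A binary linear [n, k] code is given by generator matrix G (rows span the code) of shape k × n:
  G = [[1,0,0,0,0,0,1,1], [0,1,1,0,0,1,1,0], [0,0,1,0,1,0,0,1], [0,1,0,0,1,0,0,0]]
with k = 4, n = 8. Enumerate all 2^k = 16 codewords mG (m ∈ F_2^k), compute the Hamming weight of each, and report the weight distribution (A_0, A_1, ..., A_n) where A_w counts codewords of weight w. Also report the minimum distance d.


Weight distribution: A_0 = 1, A_2 = 2, A_3 = 4, A_4 = 5, A_5 = 4. Minimum distance d = 2.

Enumerate all 2^4 = 16 messages m ∈ F_2^4.
For each, compute codeword c = mG in F_2^8, then tally its weight.
  m = 0000 → c = 00000000, weight = 0.
  m = 1000 → c = 10000011, weight = 3.
  m = 0100 → c = 01100110, weight = 4.
  m = 1100 → c = 11100101, weight = 5.
  m = 0010 → c = 00101001, weight = 3.
  m = 1010 → c = 10101010, weight = 4.
  m = 0110 → c = 01001111, weight = 5.
  m = 1110 → c = 11001100, weight = 4.
  m = 0001 → c = 01001000, weight = 2.
  m = 1001 → c = 11001011, weight = 5.
  m = 0101 → c = 00101110, weight = 4.
  m = 1101 → c = 10101101, weight = 5.
  m = 0011 → c = 01100001, weight = 3.
  m = 1011 → c = 11100010, weight = 4.
  m = 0111 → c = 00000111, weight = 3.
  m = 1111 → c = 10000100, weight = 2.
Tally weights:
  weight 0: 1 codewords.
  weight 2: 2 codewords.
  weight 3: 4 codewords.
  weight 4: 5 codewords.
  weight 5: 4 codewords.
Minimum distance d = smallest w > 0 with A_w > 0 = 2.
Sanity: Σ A_w = 16 = 2^4 = 16 ✓.


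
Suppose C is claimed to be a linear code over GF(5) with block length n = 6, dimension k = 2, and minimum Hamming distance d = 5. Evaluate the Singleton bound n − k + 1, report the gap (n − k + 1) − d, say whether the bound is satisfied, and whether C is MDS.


Singleton RHS = n − k + 1 = 5, slack = 0, bound satisfied, MDS.

Singleton bound: d ≤ n − k + 1.
Here n = 6, k = 2, so n − k + 1 = 5.
Given d = 5, check d ≤ 5: YES.
Slack = (n − k + 1) − d = 0.
The code is MDS (slack = 0).
Description: the claimed parameters are [6, 2, 5]_5; such a code would be MDS (meets Singleton bound).


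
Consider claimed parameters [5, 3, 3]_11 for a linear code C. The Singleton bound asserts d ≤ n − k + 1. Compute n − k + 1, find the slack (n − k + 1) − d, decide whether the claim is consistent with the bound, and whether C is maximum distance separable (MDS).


Singleton RHS = n − k + 1 = 3, slack = 0, bound satisfied, MDS.

Singleton bound: d ≤ n − k + 1.
Here n = 5, k = 3, so n − k + 1 = 3.
Given d = 3, check d ≤ 3: YES.
Slack = (n − k + 1) − d = 0.
The code is MDS (slack = 0).
Description: the claimed parameters are [5, 3, 3]_11; such a code would be MDS (meets Singleton bound).


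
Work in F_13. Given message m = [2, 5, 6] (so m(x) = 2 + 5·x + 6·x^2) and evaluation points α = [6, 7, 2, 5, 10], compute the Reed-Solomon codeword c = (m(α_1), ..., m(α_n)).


c = [1, 6, 10, 8, 2]

Message polynomial: m(x) = 2 + 5·x + 6·x^2 (mod 13).
For each evaluation point α_i, compute m(α_i) mod 13:
  α_1 = 6: Horner steps 6 → 2 → 1, so m(6) = 1.
  α_2 = 7: Horner steps 6 → 8 → 6, so m(7) = 6.
  α_3 = 2: Horner steps 6 → 4 → 10, so m(2) = 10.
  α_4 = 5: Horner steps 6 → 9 → 8, so m(5) = 8.
  α_5 = 10: Horner steps 6 → 0 → 2, so m(10) = 2.
Codeword c = [1, 6, 10, 8, 2] ∈ F_13^5.


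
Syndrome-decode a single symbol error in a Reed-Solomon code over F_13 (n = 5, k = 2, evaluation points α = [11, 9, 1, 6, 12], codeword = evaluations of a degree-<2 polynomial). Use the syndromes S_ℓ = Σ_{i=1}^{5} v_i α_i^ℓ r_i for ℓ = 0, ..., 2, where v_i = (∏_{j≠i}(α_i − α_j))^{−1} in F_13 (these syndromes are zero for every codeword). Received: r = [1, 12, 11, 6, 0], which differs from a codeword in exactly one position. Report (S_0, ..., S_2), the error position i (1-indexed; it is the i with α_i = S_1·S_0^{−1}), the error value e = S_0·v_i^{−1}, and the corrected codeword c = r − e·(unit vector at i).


S = (9, 3, 1), error at position 2, error magnitude e = 9, c = [1, 3, 11, 6, 0].

Step 1: column multipliers v_i = (∏_{j≠i}(α_i − α_j))^{−1} mod 13.
  i = 1 (α = 11): (11−9)(11−1)(11−6)(11−12) = 2·10·5·(−1) = −100 ≡ 4, so v_1 = 4^{−1} = 10 (mod 13).
  i = 2 (α = 9): (9−11)(9−1)(9−6)(9−12) = (−2)·8·3·(−3) = 144 ≡ 1, so v_2 = 1^{−1} = 1 (mod 13).
  i = 3 (α = 1): (1−11)(1−9)(1−6)(1−12) = (−10)·(−8)·(−5)·(−11) = 4400 ≡ 6, so v_3 = 6^{−1} = 11 (mod 13).
  i = 4 (α = 6): (6−11)(6−9)(6−1)(6−12) = (−5)·(−3)·5·(−6) = −450 ≡ 5, so v_4 = 5^{−1} = 8 (mod 13).
  i = 5 (α = 12): (12−11)(12−9)(12−1)(12−6) = 1·3·11·6 = 198 ≡ 3, so v_5 = 3^{−1} = 9 (mod 13).
  v = [10, 1, 11, 8, 9].
Step 2: syndromes of r = [1, 12, 11, 6, 0] (all sums mod 13).
  S_0 = Σ v_i r_i = 10·1 + 1·12 + 11·11 + 8·6 + 9·0 = 191 ≡ 9.
  S_1 = Σ v_i α_i r_i = 10·11·1 + 1·9·12 + 11·1·11 + 8·6·6 + 9·12·0 = 627 ≡ 3.
  α_i^2 mod 13 = [4, 3, 1, 10, 1].
  S_2 = Σ v_i α_i^2 r_i = 10·4·1 + 1·3·12 + 11·1·11 + 8·10·6 + 9·1·0 = 677 ≡ 1.
  S = (9, 3, 1) ≠ 0, so r is not a codeword (an error is present).
Step 3: locate the error. For a single error e at position i, S_ℓ = v_i·e·α_i^ℓ, so α_err = S_1/S_0.
  S_0^{−1} = 9^{−1} = 3 (mod 13), so α_err = 3·3 = 9 ≡ 9 = α_2. Error position i = 2.
  Consistency check: S_2/S_1 = 1·9 = 9 ≡ 9 = α_err ✓ (single-error assumption holds).
Step 4: error magnitude e = S_0/v_2 = S_0·∏_{j≠2}(α_2 − α_j) = 9·1 = 9 ≡ 9 (mod 13).
Step 5: correct position 2: c_2 = r_2 − e = 12 − 9 ≡ 3 (mod 13). Hence c = [1, 3, 11, 6, 0].
  Check: interpolating c through the α_i gives m(x) = 12 + 12·x (degree < 2) with m(α_i) = c_i for every i, so c is indeed a codeword.


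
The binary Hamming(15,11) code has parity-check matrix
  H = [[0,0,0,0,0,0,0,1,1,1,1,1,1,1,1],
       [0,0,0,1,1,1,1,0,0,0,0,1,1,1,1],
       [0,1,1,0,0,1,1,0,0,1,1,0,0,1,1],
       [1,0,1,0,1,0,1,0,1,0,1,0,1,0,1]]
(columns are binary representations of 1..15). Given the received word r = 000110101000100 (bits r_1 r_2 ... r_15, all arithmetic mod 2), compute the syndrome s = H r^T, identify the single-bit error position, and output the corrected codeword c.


s = (0, 0, 1, 0)^T, error position = 2, corrected codeword c = 010110101000100

Compute s = H r^T mod 2 one row at a time:
  s_1 = 0 + 1 + 0 + 0 + 0 + 1 + 0 + 0 = 2 ≡ 0 (mod 2).
  s_2 = 1 + 1 + 0 + 1 + 0 + 1 + 0 + 0 = 4 ≡ 0 (mod 2).
  s_3 = 0 + 0 + 0 + 1 + 0 + 0 + 0 + 0 = 1 ≡ 1 (mod 2).
  s_4 = 0 + 0 + 1 + 1 + 1 + 0 + 1 + 0 = 4 ≡ 0 (mod 2).
s = (0, 0, 1, 0)^T — this equals column 2 of H (binary 0010), so error is at position 2.
Correct: flip bit 2 of r = 000110101000100 to get c = 010110101000100.


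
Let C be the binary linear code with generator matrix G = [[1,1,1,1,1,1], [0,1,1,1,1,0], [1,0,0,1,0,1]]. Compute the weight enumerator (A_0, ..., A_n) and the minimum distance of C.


Weight distribution: A_0 = 1, A_1 = 1, A_2 = 1, A_3 = 2, A_4 = 1, A_5 = 1, A_6 = 1. Minimum distance d = 1.

Enumerate all 2^3 = 8 messages m ∈ F_2^3.
For each, compute codeword c = mG in F_2^6, then tally its weight.
  m = 000 → c = 000000, weight = 0.
  m = 100 → c = 111111, weight = 6.
  m = 010 → c = 011110, weight = 4.
  m = 110 → c = 100001, weight = 2.
  m = 001 → c = 100101, weight = 3.
  m = 101 → c = 011010, weight = 3.
  m = 011 → c = 111011, weight = 5.
  m = 111 → c = 000100, weight = 1.
Tally weights:
  weight 0: 1 codewords.
  weight 1: 1 codewords.
  weight 2: 1 codewords.
  weight 3: 2 codewords.
  weight 4: 1 codewords.
  weight 5: 1 codewords.
  weight 6: 1 codewords.
Minimum distance d = smallest w > 0 with A_w > 0 = 1.
Sanity: Σ A_w = 8 = 2^3 = 8 ✓.


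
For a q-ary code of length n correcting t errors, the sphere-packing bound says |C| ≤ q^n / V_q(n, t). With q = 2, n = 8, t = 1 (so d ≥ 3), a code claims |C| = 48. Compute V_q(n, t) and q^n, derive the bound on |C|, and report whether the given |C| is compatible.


V_q(n, t) = 9, q^n = 256, Hamming bound = 28, |C| = 48 > bound (violated).

Step 1: Compute V_q(n, t) = Σ_{j=0}^1 C(n, j) (q−1)^j.
  j = 0: C(8,0)·(1)^0 = 1·1 = 1.
  j = 1: C(8,1)·(1)^1 = 8·1 = 8.
  V_q(n, t) = 1 + 8 = 9.
Step 2: q^n = 2^8 = 256.
Step 3: Hamming bound ⌊q^n / V_q(n,t)⌋ = ⌊256/9⌋ = 28.
Step 4: Compare |C| = 48 to 28: violated.
The claimed |C| lies above the Hamming bound, so no 2-ary code of length 8 with d ≥ 3 can have 48 codewords.


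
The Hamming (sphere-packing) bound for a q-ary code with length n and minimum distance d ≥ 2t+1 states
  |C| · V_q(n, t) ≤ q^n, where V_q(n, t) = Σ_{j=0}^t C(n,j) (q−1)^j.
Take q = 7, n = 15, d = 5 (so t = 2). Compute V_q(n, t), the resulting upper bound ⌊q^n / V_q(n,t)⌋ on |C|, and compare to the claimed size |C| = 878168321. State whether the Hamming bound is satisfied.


V_q(n, t) = 3871, q^n = 4747561509943, Hamming bound = 1226443169, |C| = 878168321 ≤ bound (satisfied).

Step 1: Compute V_q(n, t) = Σ_{j=0}^2 C(n, j) (q−1)^j.
  j = 0: C(15,0)·(6)^0 = 1·1 = 1.
  j = 1: C(15,1)·(6)^1 = 15·6 = 90.
  j = 2: C(15,2)·(6)^2 = 105·36 = 3780.
  V_q(n, t) = 1 + 90 + 3780 = 3871.
Step 2: q^n = 7^15 = 4747561509943.
Step 3: Hamming bound ⌊q^n / V_q(n,t)⌋ = ⌊4747561509943/3871⌋ = 1226443169.
Step 4: Compare |C| = 878168321 to 1226443169: satisfied.
The claimed |C| lies below the Hamming bound.


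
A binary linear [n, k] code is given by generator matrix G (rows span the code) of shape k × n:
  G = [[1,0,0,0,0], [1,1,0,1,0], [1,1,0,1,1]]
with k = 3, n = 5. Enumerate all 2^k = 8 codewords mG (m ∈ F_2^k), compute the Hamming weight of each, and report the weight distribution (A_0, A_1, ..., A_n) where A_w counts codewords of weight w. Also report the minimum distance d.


Weight distribution: A_0 = 1, A_1 = 2, A_2 = 2, A_3 = 2, A_4 = 1. Minimum distance d = 1.

Enumerate all 2^3 = 8 messages m ∈ F_2^3.
For each, compute codeword c = mG in F_2^5, then tally its weight.
  m = 000 → c = 00000, weight = 0.
  m = 100 → c = 10000, weight = 1.
  m = 010 → c = 11010, weight = 3.
  m = 110 → c = 01010, weight = 2.
  m = 001 → c = 11011, weight = 4.
  m = 101 → c = 01011, weight = 3.
  m = 011 → c = 00001, weight = 1.
  m = 111 → c = 10001, weight = 2.
Tally weights:
  weight 0: 1 codewords.
  weight 1: 2 codewords.
  weight 2: 2 codewords.
  weight 3: 2 codewords.
  weight 4: 1 codewords.
Minimum distance d = smallest w > 0 with A_w > 0 = 1.
Sanity: Σ A_w = 8 = 2^3 = 8 ✓.


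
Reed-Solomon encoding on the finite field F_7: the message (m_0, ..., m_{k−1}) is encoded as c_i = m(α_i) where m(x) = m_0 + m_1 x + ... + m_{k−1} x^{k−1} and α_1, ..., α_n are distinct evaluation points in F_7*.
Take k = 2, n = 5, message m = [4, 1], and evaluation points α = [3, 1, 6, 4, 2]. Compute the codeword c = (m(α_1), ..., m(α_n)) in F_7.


c = [0, 5, 3, 1, 6]

Message polynomial: m(x) = 4 + 1·x (mod 7).
For each evaluation point α_i, compute m(α_i) mod 7:
  α_1 = 3: Horner steps 1 → 0, so m(3) = 0.
  α_2 = 1: Horner steps 1 → 5, so m(1) = 5.
  α_3 = 6: Horner steps 1 → 3, so m(6) = 3.
  α_4 = 4: Horner steps 1 → 1, so m(4) = 1.
  α_5 = 2: Horner steps 1 → 6, so m(2) = 6.
Codeword c = [0, 5, 3, 1, 6] ∈ F_7^5.


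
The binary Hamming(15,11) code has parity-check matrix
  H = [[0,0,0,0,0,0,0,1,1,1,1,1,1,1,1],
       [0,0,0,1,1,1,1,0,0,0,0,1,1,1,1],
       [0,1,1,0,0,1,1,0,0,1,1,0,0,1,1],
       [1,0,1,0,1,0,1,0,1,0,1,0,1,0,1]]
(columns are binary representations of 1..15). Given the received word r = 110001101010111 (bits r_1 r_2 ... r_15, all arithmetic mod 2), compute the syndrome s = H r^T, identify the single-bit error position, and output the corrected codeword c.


s = (1, 1, 0, 0)^T, error position = 12, corrected codeword c = 110001101011111

Compute s = H r^T mod 2 one row at a time:
  s_1 = 0 + 1 + 0 + 1 + 0 + 1 + 1 + 1 = 5 ≡ 1 (mod 2).
  s_2 = 0 + 0 + 1 + 1 + 0 + 1 + 1 + 1 = 5 ≡ 1 (mod 2).
  s_3 = 1 + 0 + 1 + 1 + 0 + 1 + 1 + 1 = 6 ≡ 0 (mod 2).
  s_4 = 1 + 0 + 0 + 1 + 1 + 1 + 1 + 1 = 6 ≡ 0 (mod 2).
s = (1, 1, 0, 0)^T — this equals column 12 of H (binary 1100), so error is at position 12.
Correct: flip bit 12 of r = 110001101010111 to get c = 110001101011111.


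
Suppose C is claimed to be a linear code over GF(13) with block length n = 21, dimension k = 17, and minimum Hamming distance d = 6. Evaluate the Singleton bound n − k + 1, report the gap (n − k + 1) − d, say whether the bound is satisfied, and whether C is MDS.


Singleton RHS = n − k + 1 = 5, slack = -1, bound violated (no such code; not MDS).

Singleton bound: d ≤ n − k + 1.
Here n = 21, k = 17, so n − k + 1 = 5.
Given d = 6, check d ≤ 5: NO.
Slack = (n − k + 1) − d = -1.
The slack is negative: d = 6 exceeds n − k + 1 = 5 by 1, so the Singleton bound is violated and no linear [21, 17, 6]_13 code can exist. In particular it is not MDS (MDS requires d = n − k + 1 exactly).
Description: the claimed parameters are [21, 17, 6]_13; such a code would be impossible (violates the Singleton bound).


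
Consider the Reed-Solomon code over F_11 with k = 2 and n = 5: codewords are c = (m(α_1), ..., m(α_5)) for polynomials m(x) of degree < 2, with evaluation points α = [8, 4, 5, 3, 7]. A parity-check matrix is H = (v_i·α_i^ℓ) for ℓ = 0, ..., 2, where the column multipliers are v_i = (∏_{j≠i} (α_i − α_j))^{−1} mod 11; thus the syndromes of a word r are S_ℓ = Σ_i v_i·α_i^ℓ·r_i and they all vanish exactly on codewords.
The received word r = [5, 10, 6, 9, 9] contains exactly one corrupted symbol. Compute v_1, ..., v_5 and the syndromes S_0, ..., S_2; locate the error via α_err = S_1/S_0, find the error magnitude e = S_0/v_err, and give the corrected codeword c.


S = (4, 1, 3), error at position 4, error magnitude e = 6, c = [5, 10, 6, 3, 9].

Step 1: column multipliers v_i = (∏_{j≠i}(α_i − α_j))^{−1} mod 11.
  i = 1 (α = 8): (8−4)(8−5)(8−3)(8−7) = 4·3·5·1 = 60 ≡ 5, so v_1 = 5^{−1} = 9 (mod 11).
  i = 2 (α = 4): (4−8)(4−5)(4−3)(4−7) = (−4)·(−1)·1·(−3) = −12 ≡ 10, so v_2 = 10^{−1} = 10 (mod 11).
  i = 3 (α = 5): (5−8)(5−4)(5−3)(5−7) = (−3)·1·2·(−2) = 12 ≡ 1, so v_3 = 1^{−1} = 1 (mod 11).
  i = 4 (α = 3): (3−8)(3−4)(3−5)(3−7) = (−5)·(−1)·(−2)·(−4) = 40 ≡ 7, so v_4 = 7^{−1} = 8 (mod 11).
  i = 5 (α = 7): (7−8)(7−4)(7−5)(7−3) = (−1)·3·2·4 = −24 ≡ 9, so v_5 = 9^{−1} = 5 (mod 11).
  v = [9, 10, 1, 8, 5].
Step 2: syndromes of r = [5, 10, 6, 9, 9] (all sums mod 11).
  S_0 = Σ v_i r_i = 9·5 + 10·10 + 1·6 + 8·9 + 5·9 = 268 ≡ 4.
  S_1 = Σ v_i α_i r_i = 9·8·5 + 10·4·10 + 1·5·6 + 8·3·9 + 5·7·9 = 1321 ≡ 1.
  α_i^2 mod 11 = [9, 5, 3, 9, 5].
  S_2 = Σ v_i α_i^2 r_i = 9·9·5 + 10·5·10 + 1·3·6 + 8·9·9 + 5·5·9 = 1796 ≡ 3.
  S = (4, 1, 3) ≠ 0, so r is not a codeword (an error is present).
Step 3: locate the error. For a single error e at position i, S_ℓ = v_i·e·α_i^ℓ, so α_err = S_1/S_0.
  S_0^{−1} = 4^{−1} = 3 (mod 11), so α_err = 1·3 = 3 ≡ 3 = α_4. Error position i = 4.
  Consistency check: S_2/S_1 = 3·1 = 3 ≡ 3 = α_err ✓ (single-error assumption holds).
Step 4: error magnitude e = S_0/v_4 = S_0·∏_{j≠4}(α_4 − α_j) = 4·7 = 28 ≡ 6 (mod 11).
Step 5: correct position 4: c_4 = r_4 − e = 9 − 6 ≡ 3 (mod 11). Hence c = [5, 10, 6, 3, 9].
  Check: interpolating c through the α_i gives m(x) = 4 + 7·x (degree < 2) with m(α_i) = c_i for every i, so c is indeed a codeword.


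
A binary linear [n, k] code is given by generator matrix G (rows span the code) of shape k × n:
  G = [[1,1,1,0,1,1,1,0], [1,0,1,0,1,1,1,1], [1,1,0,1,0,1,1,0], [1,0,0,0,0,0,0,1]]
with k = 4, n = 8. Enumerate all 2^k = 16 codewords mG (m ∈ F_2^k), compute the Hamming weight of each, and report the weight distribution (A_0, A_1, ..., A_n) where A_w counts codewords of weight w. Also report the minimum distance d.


Weight distribution: A_0 = 1, A_2 = 3, A_3 = 2, A_4 = 1, A_5 = 6, A_6 = 3. Minimum distance d = 2.

Enumerate all 2^4 = 16 messages m ∈ F_2^4.
For each, compute codeword c = mG in F_2^8, then tally its weight.
  m = 0000 → c = 00000000, weight = 0.
  m = 1000 → c = 11101110, weight = 6.
  m = 0100 → c = 10101111, weight = 6.
  m = 1100 → c = 01000001, weight = 2.
  m = 0010 → c = 11010110, weight = 5.
  m = 1010 → c = 00111000, weight = 3.
  m = 0110 → c = 01111001, weight = 5.
  m = 1110 → c = 10010111, weight = 5.
  m = 0001 → c = 10000001, weight = 2.
  m = 1001 → c = 01101111, weight = 6.
  m = 0101 → c = 00101110, weight = 4.
  m = 1101 → c = 11000000, weight = 2.
  m = 0011 → c = 01010111, weight = 5.
  m = 1011 → c = 10111001, weight = 5.
  m = 0111 → c = 11111000, weight = 5.
  m = 1111 → c = 00010110, weight = 3.
Tally weights:
  weight 0: 1 codewords.
  weight 2: 3 codewords.
  weight 3: 2 codewords.
  weight 4: 1 codewords.
  weight 5: 6 codewords.
  weight 6: 3 codewords.
Minimum distance d = smallest w > 0 with A_w > 0 = 2.
Sanity: Σ A_w = 16 = 2^4 = 16 ✓.


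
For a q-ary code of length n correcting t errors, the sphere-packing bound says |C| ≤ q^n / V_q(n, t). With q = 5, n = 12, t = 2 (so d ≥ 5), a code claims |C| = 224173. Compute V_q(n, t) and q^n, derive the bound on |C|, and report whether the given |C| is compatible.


V_q(n, t) = 1105, q^n = 244140625, Hamming bound = 220941, |C| = 224173 > bound (violated).

Step 1: Compute V_q(n, t) = Σ_{j=0}^2 C(n, j) (q−1)^j.
  j = 0: C(12,0)·(4)^0 = 1·1 = 1.
  j = 1: C(12,1)·(4)^1 = 12·4 = 48.
  j = 2: C(12,2)·(4)^2 = 66·16 = 1056.
  V_q(n, t) = 1 + 48 + 1056 = 1105.
Step 2: q^n = 5^12 = 244140625.
Step 3: Hamming bound ⌊q^n / V_q(n,t)⌋ = ⌊244140625/1105⌋ = 220941.
Step 4: Compare |C| = 224173 to 220941: violated.
The claimed |C| lies above the Hamming bound, so no 5-ary code of length 12 with d ≥ 5 can have 224173 codewords.


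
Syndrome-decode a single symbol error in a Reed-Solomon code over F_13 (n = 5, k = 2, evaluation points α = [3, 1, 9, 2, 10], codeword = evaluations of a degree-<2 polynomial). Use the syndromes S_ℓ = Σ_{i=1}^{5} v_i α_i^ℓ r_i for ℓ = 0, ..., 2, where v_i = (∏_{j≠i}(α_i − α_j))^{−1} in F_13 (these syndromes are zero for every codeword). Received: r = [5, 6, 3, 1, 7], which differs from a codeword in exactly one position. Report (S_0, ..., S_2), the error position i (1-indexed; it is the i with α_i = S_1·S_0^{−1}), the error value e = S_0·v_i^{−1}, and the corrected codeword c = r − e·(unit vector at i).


S = (9, 9, 9), error at position 2, error magnitude e = 9, c = [5, 10, 3, 1, 7].

Step 1: column multipliers v_i = (∏_{j≠i}(α_i − α_j))^{−1} mod 13.
  i = 1 (α = 3): (3−1)(3−9)(3−2)(3−10) = 2·(−6)·1·(−7) = 84 ≡ 6, so v_1 = 6^{−1} = 11 (mod 13).
  i = 2 (α = 1): (1−3)(1−9)(1−2)(1−10) = (−2)·(−8)·(−1)·(−9) = 144 ≡ 1, so v_2 = 1^{−1} = 1 (mod 13).
  i = 3 (α = 9): (9−3)(9−1)(9−2)(9−10) = 6·8·7·(−1) = −336 ≡ 2, so v_3 = 2^{−1} = 7 (mod 13).
  i = 4 (α = 2): (2−3)(2−1)(2−9)(2−10) = (−1)·1·(−7)·(−8) = −56 ≡ 9, so v_4 = 9^{−1} = 3 (mod 13).
  i = 5 (α = 10): (10−3)(10−1)(10−9)(10−2) = 7·9·1·8 = 504 ≡ 10, so v_5 = 10^{−1} = 4 (mod 13).
  v = [11, 1, 7, 3, 4].
Step 2: syndromes of r = [5, 6, 3, 1, 7] (all sums mod 13).
  S_0 = Σ v_i r_i = 11·5 + 1·6 + 7·3 + 3·1 + 4·7 = 113 ≡ 9.
  S_1 = Σ v_i α_i r_i = 11·3·5 + 1·1·6 + 7·9·3 + 3·2·1 + 4·10·7 = 646 ≡ 9.
  α_i^2 mod 13 = [9, 1, 3, 4, 9].
  S_2 = Σ v_i α_i^2 r_i = 11·9·5 + 1·1·6 + 7·3·3 + 3·4·1 + 4·9·7 = 828 ≡ 9.
  S = (9, 9, 9) ≠ 0, so r is not a codeword (an error is present).
Step 3: locate the error. For a single error e at position i, S_ℓ = v_i·e·α_i^ℓ, so α_err = S_1/S_0.
  S_0^{−1} = 9^{−1} = 3 (mod 13), so α_err = 9·3 = 27 ≡ 1 = α_2. Error position i = 2.
  Consistency check: S_2/S_1 = 9·3 = 27 ≡ 1 = α_err ✓ (single-error assumption holds).
Step 4: error magnitude e = S_0/v_2 = S_0·∏_{j≠2}(α_2 − α_j) = 9·1 = 9 ≡ 9 (mod 13).
Step 5: correct position 2: c_2 = r_2 − e = 6 − 9 ≡ 10 (mod 13). Hence c = [5, 10, 3, 1, 7].
  Check: interpolating c through the α_i gives m(x) = 6 + 4·x (degree < 2) with m(α_i) = c_i for every i, so c is indeed a codeword.


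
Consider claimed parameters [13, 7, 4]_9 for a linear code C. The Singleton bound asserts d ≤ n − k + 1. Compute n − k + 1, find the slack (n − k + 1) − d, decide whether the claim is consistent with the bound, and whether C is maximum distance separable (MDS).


Singleton RHS = n − k + 1 = 7, slack = 3, bound satisfied, not MDS.

Singleton bound: d ≤ n − k + 1.
Here n = 13, k = 7, so n − k + 1 = 7.
Given d = 4, check d ≤ 7: YES.
Slack = (n − k + 1) − d = 3.
The code is NOT MDS (slack = 3 > 0).
Description: the claimed parameters are [13, 7, 4]_9; such a code would be non-MDS.


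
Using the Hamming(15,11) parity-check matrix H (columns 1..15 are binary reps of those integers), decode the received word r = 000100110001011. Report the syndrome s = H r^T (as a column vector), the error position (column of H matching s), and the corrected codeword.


s = (0, 1, 1, 0)^T, error position = 6, corrected codeword c = 000101110001011

Compute s = H r^T mod 2 one row at a time:
  s_1 = 1 + 0 + 0 + 0 + 1 + 0 + 1 + 1 = 4 ≡ 0 (mod 2).
  s_2 = 1 + 0 + 0 + 1 + 1 + 0 + 1 + 1 = 5 ≡ 1 (mod 2).
  s_3 = 0 + 0 + 0 + 1 + 0 + 0 + 1 + 1 = 3 ≡ 1 (mod 2).
  s_4 = 0 + 0 + 0 + 1 + 0 + 0 + 0 + 1 = 2 ≡ 0 (mod 2).
s = (0, 1, 1, 0)^T — this equals column 6 of H (binary 0110), so error is at position 6.
Correct: flip bit 6 of r = 000100110001011 to get c = 000101110001011.


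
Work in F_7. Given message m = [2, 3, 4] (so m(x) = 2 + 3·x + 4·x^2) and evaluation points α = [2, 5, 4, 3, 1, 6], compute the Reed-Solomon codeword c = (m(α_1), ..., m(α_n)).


c = [3, 5, 1, 5, 2, 3]

Message polynomial: m(x) = 2 + 3·x + 4·x^2 (mod 7).
For each evaluation point α_i, compute m(α_i) mod 7:
  α_1 = 2: Horner steps 4 → 4 → 3, so m(2) = 3.
  α_2 = 5: Horner steps 4 → 2 → 5, so m(5) = 5.
  α_3 = 4: Horner steps 4 → 5 → 1, so m(4) = 1.
  α_4 = 3: Horner steps 4 → 1 → 5, so m(3) = 5.
  α_5 = 1: Horner steps 4 → 0 → 2, so m(1) = 2.
  α_6 = 6: Horner steps 4 → 6 → 3, so m(6) = 3.
Codeword c = [3, 5, 1, 5, 2, 3] ∈ F_7^6.


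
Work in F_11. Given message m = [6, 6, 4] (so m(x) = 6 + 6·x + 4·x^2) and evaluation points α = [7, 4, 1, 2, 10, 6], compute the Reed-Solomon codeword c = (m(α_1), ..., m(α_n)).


c = [2, 6, 5, 1, 4, 10]

Message polynomial: m(x) = 6 + 6·x + 4·x^2 (mod 11).
For each evaluation point α_i, compute m(α_i) mod 11:
  α_1 = 7: Horner steps 4 → 1 → 2, so m(7) = 2.
  α_2 = 4: Horner steps 4 → 0 → 6, so m(4) = 6.
  α_3 = 1: Horner steps 4 → 10 → 5, so m(1) = 5.
  α_4 = 2: Horner steps 4 → 3 → 1, so m(2) = 1.
  α_5 = 10: Horner steps 4 → 2 → 4, so m(10) = 4.
  α_6 = 6: Horner steps 4 → 8 → 10, so m(6) = 10.
Codeword c = [2, 6, 5, 1, 4, 10] ∈ F_11^6.


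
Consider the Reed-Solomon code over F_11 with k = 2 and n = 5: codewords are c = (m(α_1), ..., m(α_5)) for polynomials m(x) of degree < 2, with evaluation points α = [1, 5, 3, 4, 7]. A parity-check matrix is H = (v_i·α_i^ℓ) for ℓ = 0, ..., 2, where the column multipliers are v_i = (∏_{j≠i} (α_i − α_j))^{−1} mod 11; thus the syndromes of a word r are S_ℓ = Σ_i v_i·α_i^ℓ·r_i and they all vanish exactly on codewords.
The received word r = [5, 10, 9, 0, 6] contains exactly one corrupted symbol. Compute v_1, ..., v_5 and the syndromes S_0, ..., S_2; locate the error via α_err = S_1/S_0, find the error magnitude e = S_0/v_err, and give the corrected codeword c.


S = (5, 3, 4), error at position 2, error magnitude e = 8, c = [5, 2, 9, 0, 6].

Step 1: column multipliers v_i = (∏_{j≠i}(α_i − α_j))^{−1} mod 11.
  i = 1 (α = 1): (1−5)(1−3)(1−4)(1−7) = (−4)·(−2)·(−3)·(−6) = 144 ≡ 1, so v_1 = 1^{−1} = 1 (mod 11).
  i = 2 (α = 5): (5−1)(5−3)(5−4)(5−7) = 4·2·1·(−2) = −16 ≡ 6, so v_2 = 6^{−1} = 2 (mod 11).
  i = 3 (α = 3): (3−1)(3−5)(3−4)(3−7) = 2·(−2)·(−1)·(−4) = −16 ≡ 6, so v_3 = 6^{−1} = 2 (mod 11).
  i = 4 (α = 4): (4−1)(4−5)(4−3)(4−7) = 3·(−1)·1·(−3) = 9 ≡ 9, so v_4 = 9^{−1} = 5 (mod 11).
  i = 5 (α = 7): (7−1)(7−5)(7−3)(7−4) = 6·2·4·3 = 144 ≡ 1, so v_5 = 1^{−1} = 1 (mod 11).
  v = [1, 2, 2, 5, 1].
Step 2: syndromes of r = [5, 10, 9, 0, 6] (all sums mod 11).
  S_0 = Σ v_i r_i = 1·5 + 2·10 + 2·9 + 5·0 + 1·6 = 49 ≡ 5.
  S_1 = Σ v_i α_i r_i = 1·1·5 + 2·5·10 + 2·3·9 + 5·4·0 + 1·7·6 = 201 ≡ 3.
  α_i^2 mod 11 = [1, 3, 9, 5, 5].
  S_2 = Σ v_i α_i^2 r_i = 1·1·5 + 2·3·10 + 2·9·9 + 5·5·0 + 1·5·6 = 257 ≡ 4.
  S = (5, 3, 4) ≠ 0, so r is not a codeword (an error is present).
Step 3: locate the error. For a single error e at position i, S_ℓ = v_i·e·α_i^ℓ, so α_err = S_1/S_0.
  S_0^{−1} = 5^{−1} = 9 (mod 11), so α_err = 3·9 = 27 ≡ 5 = α_2. Error position i = 2.
  Consistency check: S_2/S_1 = 4·4 = 16 ≡ 5 = α_err ✓ (single-error assumption holds).
Step 4: error magnitude e = S_0/v_2 = S_0·∏_{j≠2}(α_2 − α_j) = 5·6 = 30 ≡ 8 (mod 11).
Step 5: correct position 2: c_2 = r_2 − e = 10 − 8 ≡ 2 (mod 11). Hence c = [5, 2, 9, 0, 6].
  Check: interpolating c through the α_i gives m(x) = 3 + 2·x (degree < 2) with m(α_i) = c_i for every i, so c is indeed a codeword.


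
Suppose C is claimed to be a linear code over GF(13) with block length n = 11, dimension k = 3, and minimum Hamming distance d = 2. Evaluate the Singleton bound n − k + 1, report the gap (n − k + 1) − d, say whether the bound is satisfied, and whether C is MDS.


Singleton RHS = n − k + 1 = 9, slack = 7, bound satisfied, not MDS.

Singleton bound: d ≤ n − k + 1.
Here n = 11, k = 3, so n − k + 1 = 9.
Given d = 2, check d ≤ 9: YES.
Slack = (n − k + 1) − d = 7.
The code is NOT MDS (slack = 7 > 0).
Description: the claimed parameters are [11, 3, 2]_13; such a code would be non-MDS.


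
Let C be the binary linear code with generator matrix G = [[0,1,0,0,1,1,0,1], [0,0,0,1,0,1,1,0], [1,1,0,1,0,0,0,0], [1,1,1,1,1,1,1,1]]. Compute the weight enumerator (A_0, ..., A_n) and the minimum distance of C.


Weight distribution: A_0 = 1, A_3 = 4, A_4 = 6, A_5 = 4, A_8 = 1. Minimum distance d = 3.

Enumerate all 2^4 = 16 messages m ∈ F_2^4.
For each, compute codeword c = mG in F_2^8, then tally its weight.
  m = 0000 → c = 00000000, weight = 0.
  m = 1000 → c = 01001101, weight = 4.
  m = 0100 → c = 00010110, weight = 3.
  m = 1100 → c = 01011011, weight = 5.
  m = 0010 → c = 11010000, weight = 3.
  m = 1010 → c = 10011101, weight = 5.
  m = 0110 → c = 11000110, weight = 4.
  m = 1110 → c = 10001011, weight = 4.
  m = 0001 → c = 11111111, weight = 8.
  m = 1001 → c = 10110010, weight = 4.
  m = 0101 → c = 11101001, weight = 5.
  m = 1101 → c = 10100100, weight = 3.
  m = 0011 → c = 00101111, weight = 5.
  m = 1011 → c = 01100010, weight = 3.
  m = 0111 → c = 00111001, weight = 4.
  m = 1111 → c = 01110100, weight = 4.
Tally weights:
  weight 0: 1 codewords.
  weight 3: 4 codewords.
  weight 4: 6 codewords.
  weight 5: 4 codewords.
  weight 8: 1 codewords.
Minimum distance d = smallest w > 0 with A_w > 0 = 3.
Sanity: Σ A_w = 16 = 2^4 = 16 ✓.
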